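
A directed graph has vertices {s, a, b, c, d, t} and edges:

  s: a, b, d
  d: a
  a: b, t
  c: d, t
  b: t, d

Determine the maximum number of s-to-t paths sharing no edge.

Assign every edge capacity 1; by Menger, the answer equals the max flow.
Path s→a→t (+1); total 1.
Path s→b→t (+1); total 2.
No residual s→t path; max flow = 2.
Certifying cut of size 2: {a→t, b→t}.

2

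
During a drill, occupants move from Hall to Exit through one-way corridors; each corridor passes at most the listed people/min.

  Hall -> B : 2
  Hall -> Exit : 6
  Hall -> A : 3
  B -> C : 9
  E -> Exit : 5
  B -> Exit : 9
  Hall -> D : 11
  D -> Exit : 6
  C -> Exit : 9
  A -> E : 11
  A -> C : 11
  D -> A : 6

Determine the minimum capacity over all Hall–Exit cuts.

22

Augment Hall→Exit: bottleneck 6, flow now 6.
Augment Hall→B→Exit: bottleneck 2, flow now 8.
Augment Hall→D→Exit: bottleneck 6, flow now 14.
Augment Hall→A→C→Exit: bottleneck 3, flow now 17.
Augment Hall→D→A→C→Exit: bottleneck 5, flow now 22.
No augmenting path remains; maximum flow = 22.
By max-flow min-cut, the minimum cut capacity equals the max flow.
In the residual graph, reachable from Hall: {Hall}.
Min-cut edges: Hall→A (3), Hall→B (2), Hall→D (11), Hall→Exit (6); capacity 3 + 2 + 11 + 6 = 22.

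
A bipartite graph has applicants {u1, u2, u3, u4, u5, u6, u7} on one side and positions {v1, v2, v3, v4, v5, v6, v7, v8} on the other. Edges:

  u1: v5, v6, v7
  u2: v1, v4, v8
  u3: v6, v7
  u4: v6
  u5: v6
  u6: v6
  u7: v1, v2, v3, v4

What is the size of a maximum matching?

5

Unit-capacity flow: source→left, listed edges, right→sink; max matching = max flow.
Augmenting path u1→v5 (+1); matched 1.
Augmenting path u2→v1 (+1); matched 2.
Augmenting path u3→v6 (+1); matched 3.
Augmenting path u7→v2 (+1); matched 4.
Augmenting path u4→v6→u3→v7 (+1); matched 5.
No augmenting path remains; maximum matching = 5.
König certificate: {u1, u2, u3, u7, v6} is a vertex cover of size 5 (every listed pair touches it), so no matching can be larger.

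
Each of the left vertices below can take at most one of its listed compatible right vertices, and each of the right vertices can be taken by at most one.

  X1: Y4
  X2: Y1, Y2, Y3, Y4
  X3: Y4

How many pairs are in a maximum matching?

2

Unit-capacity flow: source→left, listed edges, right→sink; max matching = max flow.
Augmenting path X1→Y4 (+1); matched 1.
Augmenting path X2→Y1 (+1); matched 2.
No augmenting path remains; maximum matching = 2.
König certificate: {X2, Y4} is a vertex cover of size 2 (every listed pair touches it), so no matching can be larger.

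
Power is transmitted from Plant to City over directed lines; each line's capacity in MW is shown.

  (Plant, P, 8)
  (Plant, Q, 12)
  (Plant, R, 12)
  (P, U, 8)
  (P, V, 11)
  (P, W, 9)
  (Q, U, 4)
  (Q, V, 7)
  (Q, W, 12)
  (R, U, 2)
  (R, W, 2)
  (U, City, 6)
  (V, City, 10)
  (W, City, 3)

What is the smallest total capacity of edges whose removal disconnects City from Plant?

Augment Plant→P→U→City: bottleneck 6, flow now 6.
Augment Plant→P→V→City: bottleneck 2, flow now 8.
Augment Plant→Q→V→City: bottleneck 7, flow now 15.
Augment Plant→Q→W→City: bottleneck 3, flow now 18.
Augment Plant→Q→U→P→V→City: bottleneck 1, flow now 19. (uses reverse residual edge)
No augmenting path remains; maximum flow = 19.
By max-flow min-cut, the minimum cut capacity equals the max flow.
In the residual graph, reachable from Plant: {Plant, P, Q, R, U, V, W}.
Min-cut edges: U→City (6), V→City (10), W→City (3); capacity 6 + 10 + 3 = 19.

19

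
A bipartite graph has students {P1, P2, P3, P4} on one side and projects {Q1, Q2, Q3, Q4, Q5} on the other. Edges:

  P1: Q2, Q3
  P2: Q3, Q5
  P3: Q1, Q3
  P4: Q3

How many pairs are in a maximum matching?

Unit-capacity flow: source→left, listed edges, right→sink; max matching = max flow.
Augmenting path P1→Q2 (+1); matched 1.
Augmenting path P2→Q3 (+1); matched 2.
Augmenting path P3→Q1 (+1); matched 3.
Augmenting path P4→Q3→P2→Q5 (+1); matched 4.
No augmenting path remains; maximum matching = 4.
König certificate: {P1, P2, P3, P4} is a vertex cover of size 4 (every listed pair touches it), so no matching can be larger.

4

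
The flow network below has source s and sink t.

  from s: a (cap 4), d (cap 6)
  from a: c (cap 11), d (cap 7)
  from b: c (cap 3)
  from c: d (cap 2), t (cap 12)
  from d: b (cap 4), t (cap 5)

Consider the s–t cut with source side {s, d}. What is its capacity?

Edges leaving {s, d}: s→a (4), d→b (4), d→t (5).
Cut capacity = 4 + 4 + 5 = 13.

13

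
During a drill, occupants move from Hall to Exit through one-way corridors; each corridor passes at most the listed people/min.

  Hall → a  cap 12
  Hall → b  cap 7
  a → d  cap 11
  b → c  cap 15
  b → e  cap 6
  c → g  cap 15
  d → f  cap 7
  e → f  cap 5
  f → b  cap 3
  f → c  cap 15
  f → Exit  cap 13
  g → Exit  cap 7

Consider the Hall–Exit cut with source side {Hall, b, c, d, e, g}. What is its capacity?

31

Edges leaving {Hall, b, c, d, e, g}: Hall→a (12), d→f (7), e→f (5), g→Exit (7).
Cut capacity = 12 + 7 + 5 + 7 = 31.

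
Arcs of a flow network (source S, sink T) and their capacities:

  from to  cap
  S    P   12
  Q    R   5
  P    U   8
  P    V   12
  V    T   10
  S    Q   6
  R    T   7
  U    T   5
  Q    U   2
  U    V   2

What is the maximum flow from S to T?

18

Augment S→P→U→T: bottleneck 5, flow now 5.
Augment S→P→V→T: bottleneck 7, flow now 12.
Augment S→Q→R→T: bottleneck 5, flow now 17.
Augment S→Q→U→V→T: bottleneck 1, flow now 18.
No augmenting path remains; maximum flow = 18.
In the residual graph, reachable from S: {S}.
Min-cut edges: S→P (12), S→Q (6); capacity 12 + 6 = 18.
This cut is saturated, so no flow can exceed 18.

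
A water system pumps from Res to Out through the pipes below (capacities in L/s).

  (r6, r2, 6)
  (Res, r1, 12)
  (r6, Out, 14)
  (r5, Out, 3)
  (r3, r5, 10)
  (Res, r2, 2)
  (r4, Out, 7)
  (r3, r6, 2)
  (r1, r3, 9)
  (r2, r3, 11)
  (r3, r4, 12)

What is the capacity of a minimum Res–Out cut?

11

Augment Res→r1→r3→r4→Out: bottleneck 7, flow now 7.
Augment Res→r1→r3→r5→Out: bottleneck 2, flow now 9.
Augment Res→r2→r3→r5→Out: bottleneck 1, flow now 10.
Augment Res→r2→r3→r6→Out: bottleneck 1, flow now 11.
No augmenting path remains; maximum flow = 11.
By max-flow min-cut, the minimum cut capacity equals the max flow.
In the residual graph, reachable from Res: {Res, r1}.
Min-cut edges: Res→r2 (2), r1→r3 (9); capacity 2 + 9 = 11.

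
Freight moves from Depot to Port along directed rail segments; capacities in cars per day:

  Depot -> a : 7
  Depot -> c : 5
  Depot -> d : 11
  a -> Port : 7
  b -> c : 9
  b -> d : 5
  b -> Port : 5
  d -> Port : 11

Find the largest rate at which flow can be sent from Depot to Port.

18

Augment Depot→a→Port: bottleneck 7, flow now 7.
Augment Depot→d→Port: bottleneck 11, flow now 18.
No augmenting path remains; maximum flow = 18.
In the residual graph, reachable from Depot: {Depot, c}.
Min-cut edges: Depot→a (7), Depot→d (11); capacity 7 + 11 = 18.
This cut is saturated, so no flow can exceed 18.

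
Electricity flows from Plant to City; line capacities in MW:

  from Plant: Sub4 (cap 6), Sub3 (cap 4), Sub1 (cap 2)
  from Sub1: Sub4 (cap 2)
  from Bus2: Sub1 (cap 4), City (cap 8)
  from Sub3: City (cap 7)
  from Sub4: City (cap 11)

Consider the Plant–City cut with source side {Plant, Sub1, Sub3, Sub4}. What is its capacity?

18

Edges leaving {Plant, Sub1, Sub3, Sub4}: Sub3→City (7), Sub4→City (11).
Cut capacity = 7 + 11 = 18.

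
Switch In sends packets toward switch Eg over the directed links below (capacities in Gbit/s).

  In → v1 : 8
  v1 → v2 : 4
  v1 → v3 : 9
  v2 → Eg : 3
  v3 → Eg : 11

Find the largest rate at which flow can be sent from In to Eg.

8

Augment In→v1→v2→Eg: bottleneck 3, flow now 3.
Augment In→v1→v3→Eg: bottleneck 5, flow now 8.
No augmenting path remains; maximum flow = 8.
In the residual graph, reachable from In: {In}.
Min-cut edges: In→v1 (8); capacity 8 = 8.
This cut is saturated, so no flow can exceed 8.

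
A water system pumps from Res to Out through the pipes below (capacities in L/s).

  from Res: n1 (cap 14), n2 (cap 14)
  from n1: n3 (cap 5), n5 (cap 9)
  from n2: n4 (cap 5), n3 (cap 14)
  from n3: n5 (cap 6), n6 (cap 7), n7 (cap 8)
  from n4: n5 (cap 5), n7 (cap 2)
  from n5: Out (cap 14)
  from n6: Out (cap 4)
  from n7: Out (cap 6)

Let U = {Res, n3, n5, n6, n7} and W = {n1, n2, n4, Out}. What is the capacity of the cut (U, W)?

52

Edges leaving {Res, n3, n5, n6, n7}: Res→n1 (14), Res→n2 (14), n5→Out (14), n6→Out (4), n7→Out (6).
Cut capacity = 14 + 14 + 14 + 4 + 6 = 52.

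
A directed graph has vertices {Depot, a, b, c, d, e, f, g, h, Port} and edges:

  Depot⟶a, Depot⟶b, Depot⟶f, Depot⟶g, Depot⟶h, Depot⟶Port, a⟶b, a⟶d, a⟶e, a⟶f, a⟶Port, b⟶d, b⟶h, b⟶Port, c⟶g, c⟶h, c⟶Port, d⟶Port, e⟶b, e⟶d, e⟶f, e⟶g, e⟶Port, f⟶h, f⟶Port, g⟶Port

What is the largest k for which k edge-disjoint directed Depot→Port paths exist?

Assign every edge capacity 1; by Menger, the answer equals the max flow.
Path Depot→Port (+1); total 1.
Path Depot→a→Port (+1); total 2.
Path Depot→b→Port (+1); total 3.
Path Depot→f→Port (+1); total 4.
Path Depot→g→Port (+1); total 5.
No residual Depot→Port path; max flow = 5.
Certifying cut of size 5: {Depot→Port, Depot→a, Depot→b, Depot→f, Depot→g}.

5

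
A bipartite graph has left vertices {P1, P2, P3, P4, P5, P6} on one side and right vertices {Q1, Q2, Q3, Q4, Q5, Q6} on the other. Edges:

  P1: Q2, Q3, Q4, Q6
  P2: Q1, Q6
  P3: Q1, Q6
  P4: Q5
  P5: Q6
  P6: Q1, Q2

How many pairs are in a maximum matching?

5

Unit-capacity flow: source→left, listed edges, right→sink; max matching = max flow.
Augmenting path P1→Q2 (+1); matched 1.
Augmenting path P2→Q1 (+1); matched 2.
Augmenting path P3→Q6 (+1); matched 3.
Augmenting path P4→Q5 (+1); matched 4.
Augmenting path P6→Q2→P1→Q3 (+1); matched 5.
No augmenting path remains; maximum matching = 5.
König certificate: {P1, P4, P6, Q1, Q6} is a vertex cover of size 5 (every listed pair touches it), so no matching can be larger.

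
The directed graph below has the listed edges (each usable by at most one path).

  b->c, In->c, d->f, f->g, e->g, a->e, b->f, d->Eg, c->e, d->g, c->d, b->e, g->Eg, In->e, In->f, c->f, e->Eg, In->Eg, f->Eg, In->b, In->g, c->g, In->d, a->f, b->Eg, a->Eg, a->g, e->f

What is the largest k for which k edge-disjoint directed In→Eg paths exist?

6

Assign every edge capacity 1; by Menger, the answer equals the max flow.
Path In→Eg (+1); total 1.
Path In→b→Eg (+1); total 2.
Path In→d→Eg (+1); total 3.
Path In→e→Eg (+1); total 4.
Path In→f→Eg (+1); total 5.
Path In→g→Eg (+1); total 6.
No residual In→Eg path; max flow = 6.
Certifying cut of size 6: {In→Eg, In→b, d→Eg, e→Eg, f→Eg, g→Eg}.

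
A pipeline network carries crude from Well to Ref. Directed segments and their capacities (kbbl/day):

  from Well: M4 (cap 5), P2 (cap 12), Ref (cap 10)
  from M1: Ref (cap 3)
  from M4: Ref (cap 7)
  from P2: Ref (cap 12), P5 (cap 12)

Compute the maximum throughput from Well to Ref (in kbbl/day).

Augment Well→Ref: bottleneck 10, flow now 10.
Augment Well→M4→Ref: bottleneck 5, flow now 15.
Augment Well→P2→Ref: bottleneck 12, flow now 27.
No augmenting path remains; maximum flow = 27.
In the residual graph, reachable from Well: {Well}.
Min-cut edges: Well→M4 (5), Well→P2 (12), Well→Ref (10); capacity 5 + 12 + 10 = 27.
This cut is saturated, so no flow can exceed 27.

27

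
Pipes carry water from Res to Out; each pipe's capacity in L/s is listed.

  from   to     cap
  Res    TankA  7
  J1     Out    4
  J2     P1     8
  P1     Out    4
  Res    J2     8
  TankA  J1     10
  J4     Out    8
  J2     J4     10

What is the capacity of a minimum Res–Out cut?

12

Augment Res→J2→P1→Out: bottleneck 4, flow now 4.
Augment Res→J2→J4→Out: bottleneck 4, flow now 8.
Augment Res→TankA→J1→Out: bottleneck 4, flow now 12.
No augmenting path remains; maximum flow = 12.
By max-flow min-cut, the minimum cut capacity equals the max flow.
In the residual graph, reachable from Res: {Res, TankA, J1}.
Min-cut edges: Res→J2 (8), J1→Out (4); capacity 8 + 4 = 12.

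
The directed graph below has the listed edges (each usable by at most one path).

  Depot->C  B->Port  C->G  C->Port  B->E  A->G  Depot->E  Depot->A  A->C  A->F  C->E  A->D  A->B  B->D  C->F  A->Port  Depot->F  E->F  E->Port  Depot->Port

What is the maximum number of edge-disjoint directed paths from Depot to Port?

Assign every edge capacity 1; by Menger, the answer equals the max flow.
Path Depot→Port (+1); total 1.
Path Depot→A→Port (+1); total 2.
Path Depot→C→Port (+1); total 3.
Path Depot→E→Port (+1); total 4.
No residual Depot→Port path; max flow = 4.
Certifying cut of size 4: {Depot→A, Depot→C, Depot→E, Depot→Port}.

4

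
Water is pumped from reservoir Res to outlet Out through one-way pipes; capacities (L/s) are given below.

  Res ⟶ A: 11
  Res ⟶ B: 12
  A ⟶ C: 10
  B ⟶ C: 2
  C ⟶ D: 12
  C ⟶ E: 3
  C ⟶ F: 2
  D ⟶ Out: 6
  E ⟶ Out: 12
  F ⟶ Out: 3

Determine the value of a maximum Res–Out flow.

11

Augment Res→A→C→D→Out: bottleneck 6, flow now 6.
Augment Res→A→C→E→Out: bottleneck 3, flow now 9.
Augment Res→A→C→F→Out: bottleneck 1, flow now 10.
Augment Res→B→C→F→Out: bottleneck 1, flow now 11.
No augmenting path remains; maximum flow = 11.
In the residual graph, reachable from Res: {Res, A, B, C, D}.
Min-cut edges: C→E (3), C→F (2), D→Out (6); capacity 3 + 2 + 6 = 11.
This cut is saturated, so no flow can exceed 11.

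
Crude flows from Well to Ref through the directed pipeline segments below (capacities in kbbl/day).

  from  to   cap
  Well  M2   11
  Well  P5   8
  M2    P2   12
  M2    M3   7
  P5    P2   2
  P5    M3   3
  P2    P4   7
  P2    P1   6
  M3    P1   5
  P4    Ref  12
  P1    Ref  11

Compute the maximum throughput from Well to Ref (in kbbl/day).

Augment Well→M2→P2→P4→Ref: bottleneck 7, flow now 7.
Augment Well→M2→P2→P1→Ref: bottleneck 4, flow now 11.
Augment Well→P5→P2→P1→Ref: bottleneck 2, flow now 13.
Augment Well→P5→M3→P1→Ref: bottleneck 3, flow now 16.
No augmenting path remains; maximum flow = 16.
In the residual graph, reachable from Well: {Well, P5}.
Min-cut edges: Well→M2 (11), P5→P2 (2), P5→M3 (3); capacity 11 + 2 + 3 = 16.
This cut is saturated, so no flow can exceed 16.

16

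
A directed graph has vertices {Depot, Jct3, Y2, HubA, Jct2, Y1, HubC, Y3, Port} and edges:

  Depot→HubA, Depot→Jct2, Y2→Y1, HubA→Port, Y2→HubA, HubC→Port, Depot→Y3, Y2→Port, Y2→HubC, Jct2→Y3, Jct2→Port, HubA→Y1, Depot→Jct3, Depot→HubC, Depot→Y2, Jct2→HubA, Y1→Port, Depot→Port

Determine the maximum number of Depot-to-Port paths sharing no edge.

5

Assign every edge capacity 1; by Menger, the answer equals the max flow.
Path Depot→Port (+1); total 1.
Path Depot→Y2→Port (+1); total 2.
Path Depot→HubA→Port (+1); total 3.
Path Depot→Jct2→Port (+1); total 4.
Path Depot→HubC→Port (+1); total 5.
No residual Depot→Port path; max flow = 5.
Certifying cut of size 5: {Depot→HubA, Depot→HubC, Depot→Jct2, Depot→Port, Depot→Y2}.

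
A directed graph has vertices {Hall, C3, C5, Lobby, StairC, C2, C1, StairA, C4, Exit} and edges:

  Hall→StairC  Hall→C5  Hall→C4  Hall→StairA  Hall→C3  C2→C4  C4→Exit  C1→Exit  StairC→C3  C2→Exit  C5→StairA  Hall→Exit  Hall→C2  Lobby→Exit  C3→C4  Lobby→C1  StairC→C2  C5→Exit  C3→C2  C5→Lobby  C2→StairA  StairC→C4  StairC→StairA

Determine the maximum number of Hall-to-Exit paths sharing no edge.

Assign every edge capacity 1; by Menger, the answer equals the max flow.
Path Hall→Exit (+1); total 1.
Path Hall→C5→Exit (+1); total 2.
Path Hall→C2→Exit (+1); total 3.
Path Hall→C4→Exit (+1); total 4.
No residual Hall→Exit path; max flow = 4.
Certifying cut of size 4: {C2→Exit, C4→Exit, Hall→C5, Hall→Exit}.

4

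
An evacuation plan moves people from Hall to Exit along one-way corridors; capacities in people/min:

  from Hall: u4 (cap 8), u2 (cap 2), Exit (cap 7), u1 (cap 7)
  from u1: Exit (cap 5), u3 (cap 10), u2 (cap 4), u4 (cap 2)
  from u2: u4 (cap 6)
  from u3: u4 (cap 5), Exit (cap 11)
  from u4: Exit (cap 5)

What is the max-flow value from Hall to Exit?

Augment Hall→Exit: bottleneck 7, flow now 7.
Augment Hall→u1→Exit: bottleneck 5, flow now 12.
Augment Hall→u4→Exit: bottleneck 5, flow now 17.
Augment Hall→u1→u3→Exit: bottleneck 2, flow now 19.
No augmenting path remains; maximum flow = 19.
In the residual graph, reachable from Hall: {Hall, u2, u4}.
Min-cut edges: Hall→u1 (7), Hall→Exit (7), u4→Exit (5); capacity 7 + 7 + 5 = 19.
This cut is saturated, so no flow can exceed 19.

19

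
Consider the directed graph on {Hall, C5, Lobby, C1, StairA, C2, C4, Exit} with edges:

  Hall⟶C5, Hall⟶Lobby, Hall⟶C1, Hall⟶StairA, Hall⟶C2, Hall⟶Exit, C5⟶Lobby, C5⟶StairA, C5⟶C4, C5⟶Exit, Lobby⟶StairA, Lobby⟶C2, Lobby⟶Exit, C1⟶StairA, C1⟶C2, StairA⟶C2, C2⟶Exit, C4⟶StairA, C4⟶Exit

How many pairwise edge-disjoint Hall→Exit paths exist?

Assign every edge capacity 1; by Menger, the answer equals the max flow.
Path Hall→Exit (+1); total 1.
Path Hall→C5→Exit (+1); total 2.
Path Hall→Lobby→Exit (+1); total 3.
Path Hall→C2→Exit (+1); total 4.
No residual Hall→Exit path; max flow = 4.
Certifying cut of size 4: {C2→Exit, Hall→C5, Hall→Exit, Hall→Lobby}.

4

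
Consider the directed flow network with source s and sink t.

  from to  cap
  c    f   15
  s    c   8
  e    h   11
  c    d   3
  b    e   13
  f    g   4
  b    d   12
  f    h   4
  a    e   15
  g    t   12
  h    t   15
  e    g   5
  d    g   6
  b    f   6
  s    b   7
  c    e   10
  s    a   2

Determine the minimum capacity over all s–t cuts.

17

Augment s→a→e→g→t: bottleneck 2, flow now 2.
Augment s→b→d→g→t: bottleneck 6, flow now 8.
Augment s→b→e→g→t: bottleneck 1, flow now 9.
Augment s→c→e→g→t: bottleneck 2, flow now 11.
Augment s→c→e→h→t: bottleneck 6, flow now 17.
No augmenting path remains; maximum flow = 17.
By max-flow min-cut, the minimum cut capacity equals the max flow.
In the residual graph, reachable from s: {s}.
Min-cut edges: s→a (2), s→b (7), s→c (8); capacity 2 + 7 + 8 = 17.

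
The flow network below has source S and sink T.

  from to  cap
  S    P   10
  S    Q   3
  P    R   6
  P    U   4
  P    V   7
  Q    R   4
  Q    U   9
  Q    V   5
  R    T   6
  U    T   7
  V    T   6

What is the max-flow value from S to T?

13

Augment S→P→R→T: bottleneck 6, flow now 6.
Augment S→P→U→T: bottleneck 4, flow now 10.
Augment S→Q→U→T: bottleneck 3, flow now 13.
No augmenting path remains; maximum flow = 13.
In the residual graph, reachable from S: {S}.
Min-cut edges: S→P (10), S→Q (3); capacity 10 + 3 = 13.
This cut is saturated, so no flow can exceed 13.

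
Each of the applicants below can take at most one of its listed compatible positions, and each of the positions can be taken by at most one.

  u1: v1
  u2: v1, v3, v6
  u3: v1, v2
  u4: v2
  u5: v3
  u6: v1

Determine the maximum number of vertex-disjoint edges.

4

Unit-capacity flow: source→left, listed edges, right→sink; max matching = max flow.
Augmenting path u1→v1 (+1); matched 1.
Augmenting path u2→v3 (+1); matched 2.
Augmenting path u3→v2 (+1); matched 3.
Augmenting path u5→v3→u2→v6 (+1); matched 4.
No augmenting path remains; maximum matching = 4.
König certificate: {u2, u5, v1, v2} is a vertex cover of size 4 (every listed pair touches it), so no matching can be larger.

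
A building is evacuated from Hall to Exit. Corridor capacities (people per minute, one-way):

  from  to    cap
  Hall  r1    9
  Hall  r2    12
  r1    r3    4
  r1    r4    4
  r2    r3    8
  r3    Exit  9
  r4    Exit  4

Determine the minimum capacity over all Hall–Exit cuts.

13

Augment Hall→r1→r3→Exit: bottleneck 4, flow now 4.
Augment Hall→r1→r4→Exit: bottleneck 4, flow now 8.
Augment Hall→r2→r3→Exit: bottleneck 5, flow now 13.
No augmenting path remains; maximum flow = 13.
By max-flow min-cut, the minimum cut capacity equals the max flow.
In the residual graph, reachable from Hall: {Hall, r1, r2, r3}.
Min-cut edges: r1→r4 (4), r3→Exit (9); capacity 4 + 9 = 13.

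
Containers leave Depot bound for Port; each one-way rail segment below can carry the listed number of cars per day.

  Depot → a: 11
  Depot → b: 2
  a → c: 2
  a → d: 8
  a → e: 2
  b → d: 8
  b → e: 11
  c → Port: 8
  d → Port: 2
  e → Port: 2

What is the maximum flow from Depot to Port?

6

Augment Depot→a→c→Port: bottleneck 2, flow now 2.
Augment Depot→a→d→Port: bottleneck 2, flow now 4.
Augment Depot→a→e→Port: bottleneck 2, flow now 6.
No augmenting path remains; maximum flow = 6.
In the residual graph, reachable from Depot: {Depot, a, b, d, e}.
Min-cut edges: a→c (2), d→Port (2), e→Port (2); capacity 2 + 2 + 2 = 6.
This cut is saturated, so no flow can exceed 6.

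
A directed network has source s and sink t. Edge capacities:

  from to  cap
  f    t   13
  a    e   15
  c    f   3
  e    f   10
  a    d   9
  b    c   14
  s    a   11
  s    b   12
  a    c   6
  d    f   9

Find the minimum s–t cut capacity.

13

Augment s→a→c→f→t: bottleneck 3, flow now 3.
Augment s→a→d→f→t: bottleneck 8, flow now 11.
Augment s→b→c→a→d→f→t: bottleneck 1, flow now 12. (uses reverse residual edge)
Augment s→b→c→a→e→f→t: bottleneck 1, flow now 13. (uses reverse residual edge)
No augmenting path remains; maximum flow = 13.
By max-flow min-cut, the minimum cut capacity equals the max flow.
In the residual graph, reachable from s: {s, a, b, c, d, e, f}.
Min-cut edges: f→t (13); capacity 13 = 13.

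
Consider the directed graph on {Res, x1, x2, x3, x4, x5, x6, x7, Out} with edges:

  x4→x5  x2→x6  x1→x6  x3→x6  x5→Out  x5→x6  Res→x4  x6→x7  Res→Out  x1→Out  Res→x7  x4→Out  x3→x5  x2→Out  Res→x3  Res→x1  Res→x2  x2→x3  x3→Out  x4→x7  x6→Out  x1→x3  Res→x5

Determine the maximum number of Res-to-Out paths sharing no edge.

Assign every edge capacity 1; by Menger, the answer equals the max flow.
Path Res→Out (+1); total 1.
Path Res→x1→Out (+1); total 2.
Path Res→x2→Out (+1); total 3.
Path Res→x3→Out (+1); total 4.
Path Res→x4→Out (+1); total 5.
Path Res→x5→Out (+1); total 6.
No residual Res→Out path; max flow = 6.
Certifying cut of size 6: {Res→Out, Res→x1, Res→x2, Res→x3, Res→x4, Res→x5}.

6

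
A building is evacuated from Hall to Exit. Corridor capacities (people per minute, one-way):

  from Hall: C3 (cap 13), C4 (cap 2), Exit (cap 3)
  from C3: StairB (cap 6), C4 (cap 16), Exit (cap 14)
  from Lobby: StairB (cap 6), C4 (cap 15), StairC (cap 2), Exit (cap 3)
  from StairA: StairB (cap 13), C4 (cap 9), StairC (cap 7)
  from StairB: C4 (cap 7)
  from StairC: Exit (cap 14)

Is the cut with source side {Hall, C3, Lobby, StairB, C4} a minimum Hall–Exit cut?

No — its capacity is 22, but the minimum cut has capacity 16.

Given cut capacity: 3 + 14 + 2 + 3 = 22.
Augment Hall→Exit: bottleneck 3, flow now 3.
Augment Hall→C3→Exit: bottleneck 13, flow now 16.
No augmenting path remains; maximum flow = 16.
In the residual graph, reachable from Hall: {Hall, C4}.
Min-cut edges: Hall→C3 (13), Hall→Exit (3); capacity 13 + 3 = 16.
Cut capacity 22 exceeds the max flow 16, so it is not minimum.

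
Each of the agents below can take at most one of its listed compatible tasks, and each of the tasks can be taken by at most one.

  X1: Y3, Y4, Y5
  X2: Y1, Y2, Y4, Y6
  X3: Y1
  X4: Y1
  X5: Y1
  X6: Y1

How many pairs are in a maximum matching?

3

Unit-capacity flow: source→left, listed edges, right→sink; max matching = max flow.
Augmenting path X1→Y3 (+1); matched 1.
Augmenting path X2→Y1 (+1); matched 2.
Augmenting path X3→Y1→X2→Y2 (+1); matched 3.
No augmenting path remains; maximum matching = 3.
König certificate: {X1, X2, Y1} is a vertex cover of size 3 (every listed pair touches it), so no matching can be larger.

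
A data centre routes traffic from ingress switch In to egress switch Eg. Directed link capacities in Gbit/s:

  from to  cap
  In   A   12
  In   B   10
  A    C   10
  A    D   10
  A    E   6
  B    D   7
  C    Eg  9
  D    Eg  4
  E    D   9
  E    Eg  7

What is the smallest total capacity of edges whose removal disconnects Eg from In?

16

Augment In→A→C→Eg: bottleneck 9, flow now 9.
Augment In→A→D→Eg: bottleneck 3, flow now 12.
Augment In→B→D→Eg: bottleneck 1, flow now 13.
Augment In→B→D→A→E→Eg: bottleneck 3, flow now 16. (uses reverse residual edge)
No augmenting path remains; maximum flow = 16.
By max-flow min-cut, the minimum cut capacity equals the max flow.
In the residual graph, reachable from In: {In, B, D}.
Min-cut edges: In→A (12), D→Eg (4); capacity 12 + 4 = 16.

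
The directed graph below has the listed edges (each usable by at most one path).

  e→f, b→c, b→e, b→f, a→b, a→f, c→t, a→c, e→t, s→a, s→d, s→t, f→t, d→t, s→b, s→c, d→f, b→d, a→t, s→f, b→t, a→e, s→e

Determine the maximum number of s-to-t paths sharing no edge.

Assign every edge capacity 1; by Menger, the answer equals the max flow.
Path s→t (+1); total 1.
Path s→a→t (+1); total 2.
Path s→b→t (+1); total 3.
Path s→c→t (+1); total 4.
Path s→d→t (+1); total 5.
Path s→e→t (+1); total 6.
Path s→f→t (+1); total 7.
No residual s→t path; max flow = 7.
Certifying cut of size 7: {s→a, s→b, s→c, s→d, s→e, s→f, s→t}.

7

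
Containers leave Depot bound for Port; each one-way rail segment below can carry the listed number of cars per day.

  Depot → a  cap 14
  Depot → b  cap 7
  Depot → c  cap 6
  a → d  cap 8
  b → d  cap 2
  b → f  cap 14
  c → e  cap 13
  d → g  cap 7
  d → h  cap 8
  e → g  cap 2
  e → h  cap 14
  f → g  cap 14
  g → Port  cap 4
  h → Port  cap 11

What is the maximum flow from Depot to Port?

Augment Depot→a→d→g→Port: bottleneck 4, flow now 4.
Augment Depot→a→d→h→Port: bottleneck 4, flow now 8.
Augment Depot→b→d→h→Port: bottleneck 2, flow now 10.
Augment Depot→c→e→h→Port: bottleneck 5, flow now 15.
No augmenting path remains; maximum flow = 15.
In the residual graph, reachable from Depot: {Depot, a, b, c, d, e, f, g, h}.
Min-cut edges: g→Port (4), h→Port (11); capacity 4 + 11 = 15.
This cut is saturated, so no flow can exceed 15.

15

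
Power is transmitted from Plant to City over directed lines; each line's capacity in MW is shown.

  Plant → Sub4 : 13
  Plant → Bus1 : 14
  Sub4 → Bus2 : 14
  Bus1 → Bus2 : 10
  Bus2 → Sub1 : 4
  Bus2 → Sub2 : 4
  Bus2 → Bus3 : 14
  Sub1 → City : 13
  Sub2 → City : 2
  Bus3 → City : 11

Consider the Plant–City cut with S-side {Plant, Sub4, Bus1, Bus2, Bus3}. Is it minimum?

No — its capacity is 19, but the minimum cut has capacity 17.

Given cut capacity: 4 + 4 + 11 = 19.
Augment Plant→Sub4→Bus2→Sub1→City: bottleneck 4, flow now 4.
Augment Plant→Sub4→Bus2→Sub2→City: bottleneck 2, flow now 6.
Augment Plant→Sub4→Bus2→Bus3→City: bottleneck 7, flow now 13.
Augment Plant→Bus1→Bus2→Bus3→City: bottleneck 4, flow now 17.
No augmenting path remains; maximum flow = 17.
In the residual graph, reachable from Plant: {Plant, Sub4, Bus1, Bus2, Sub2, Bus3}.
Min-cut edges: Bus2→Sub1 (4), Sub2→City (2), Bus3→City (11); capacity 4 + 2 + 11 = 17.
Cut capacity 19 exceeds the max flow 17, so it is not minimum.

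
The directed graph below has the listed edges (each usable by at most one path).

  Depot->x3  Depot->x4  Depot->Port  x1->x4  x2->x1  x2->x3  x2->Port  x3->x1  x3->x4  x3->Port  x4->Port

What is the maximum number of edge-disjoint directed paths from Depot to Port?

Assign every edge capacity 1; by Menger, the answer equals the max flow.
Path Depot→Port (+1); total 1.
Path Depot→x3→Port (+1); total 2.
Path Depot→x4→Port (+1); total 3.
No residual Depot→Port path; max flow = 3.
Certifying cut of size 3: {Depot→Port, Depot→x3, Depot→x4}.

3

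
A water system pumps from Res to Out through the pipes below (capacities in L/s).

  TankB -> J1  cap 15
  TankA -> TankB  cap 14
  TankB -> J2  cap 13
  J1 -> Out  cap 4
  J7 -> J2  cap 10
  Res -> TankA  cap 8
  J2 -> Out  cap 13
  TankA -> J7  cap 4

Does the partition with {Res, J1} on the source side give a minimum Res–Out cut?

Given cut capacity: 8 + 4 = 12.
Augment Res→TankA→TankB→J1→Out: bottleneck 4, flow now 4.
Augment Res→TankA→TankB→J2→Out: bottleneck 4, flow now 8.
No augmenting path remains; maximum flow = 8.
In the residual graph, reachable from Res: {Res}.
Min-cut edges: Res→TankA (8); capacity 8 = 8.
Cut capacity 12 exceeds the max flow 8, so it is not minimum.

No — its capacity is 12, but the minimum cut has capacity 8.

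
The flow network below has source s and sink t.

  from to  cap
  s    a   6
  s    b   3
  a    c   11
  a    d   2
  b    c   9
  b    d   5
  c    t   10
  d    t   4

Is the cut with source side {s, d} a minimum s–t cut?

Given cut capacity: 6 + 3 + 4 = 13.
Augment s→a→c→t: bottleneck 6, flow now 6.
Augment s→b→c→t: bottleneck 3, flow now 9.
No augmenting path remains; maximum flow = 9.
In the residual graph, reachable from s: {s}.
Min-cut edges: s→a (6), s→b (3); capacity 6 + 3 = 9.
Cut capacity 13 exceeds the max flow 9, so it is not minimum.

No — its capacity is 13, but the minimum cut has capacity 9.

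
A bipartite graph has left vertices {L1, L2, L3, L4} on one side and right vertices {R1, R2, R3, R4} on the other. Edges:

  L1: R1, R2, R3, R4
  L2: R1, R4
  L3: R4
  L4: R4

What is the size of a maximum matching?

3

Unit-capacity flow: source→left, listed edges, right→sink; max matching = max flow.
Augmenting path L1→R1 (+1); matched 1.
Augmenting path L2→R4 (+1); matched 2.
Augmenting path L3→R4→L2→R1→L1→R2 (+1); matched 3.
No augmenting path remains; maximum matching = 3.
König certificate: {L1, L2, R4} is a vertex cover of size 3 (every listed pair touches it), so no matching can be larger.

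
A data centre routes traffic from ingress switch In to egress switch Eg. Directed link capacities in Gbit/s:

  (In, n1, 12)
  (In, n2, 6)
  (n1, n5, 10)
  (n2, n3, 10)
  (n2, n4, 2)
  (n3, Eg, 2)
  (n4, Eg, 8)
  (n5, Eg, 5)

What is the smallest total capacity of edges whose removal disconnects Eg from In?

Augment In→n1→n5→Eg: bottleneck 5, flow now 5.
Augment In→n2→n3→Eg: bottleneck 2, flow now 7.
Augment In→n2→n4→Eg: bottleneck 2, flow now 9.
No augmenting path remains; maximum flow = 9.
By max-flow min-cut, the minimum cut capacity equals the max flow.
In the residual graph, reachable from In: {In, n1, n2, n3, n5}.
Min-cut edges: n2→n4 (2), n3→Eg (2), n5→Eg (5); capacity 2 + 2 + 5 = 9.

9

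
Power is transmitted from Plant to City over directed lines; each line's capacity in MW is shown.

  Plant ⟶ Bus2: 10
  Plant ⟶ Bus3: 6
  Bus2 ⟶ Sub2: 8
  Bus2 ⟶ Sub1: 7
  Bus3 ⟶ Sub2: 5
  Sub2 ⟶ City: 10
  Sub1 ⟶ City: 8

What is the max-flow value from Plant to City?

Augment Plant→Bus2→Sub2→City: bottleneck 8, flow now 8.
Augment Plant→Bus2→Sub1→City: bottleneck 2, flow now 10.
Augment Plant→Bus3→Sub2→City: bottleneck 2, flow now 12.
Augment Plant→Bus3→Sub2→Bus2→Sub1→City: bottleneck 3, flow now 15. (uses reverse residual edge)
No augmenting path remains; maximum flow = 15.
In the residual graph, reachable from Plant: {Plant, Bus3}.
Min-cut edges: Plant→Bus2 (10), Bus3→Sub2 (5); capacity 10 + 5 = 15.
This cut is saturated, so no flow can exceed 15.

15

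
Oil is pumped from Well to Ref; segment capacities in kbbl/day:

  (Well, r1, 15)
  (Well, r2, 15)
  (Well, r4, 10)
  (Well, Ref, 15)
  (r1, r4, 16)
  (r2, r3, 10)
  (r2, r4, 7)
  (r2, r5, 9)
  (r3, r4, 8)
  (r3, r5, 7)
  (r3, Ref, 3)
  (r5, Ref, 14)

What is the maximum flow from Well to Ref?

30

Augment Well→Ref: bottleneck 15, flow now 15.
Augment Well→r2→r3→Ref: bottleneck 3, flow now 18.
Augment Well→r2→r5→Ref: bottleneck 9, flow now 27.
Augment Well→r2→r3→r5→Ref: bottleneck 3, flow now 30.
No augmenting path remains; maximum flow = 30.
In the residual graph, reachable from Well: {Well, r1, r4}.
Min-cut edges: Well→r2 (15), Well→Ref (15); capacity 15 + 15 = 30.
This cut is saturated, so no flow can exceed 30.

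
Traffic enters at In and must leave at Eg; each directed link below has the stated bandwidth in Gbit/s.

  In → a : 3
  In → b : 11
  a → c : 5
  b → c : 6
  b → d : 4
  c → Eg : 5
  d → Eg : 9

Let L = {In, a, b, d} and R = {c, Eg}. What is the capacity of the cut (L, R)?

20

Edges leaving {In, a, b, d}: a→c (5), b→c (6), d→Eg (9).
Cut capacity = 5 + 6 + 9 = 20.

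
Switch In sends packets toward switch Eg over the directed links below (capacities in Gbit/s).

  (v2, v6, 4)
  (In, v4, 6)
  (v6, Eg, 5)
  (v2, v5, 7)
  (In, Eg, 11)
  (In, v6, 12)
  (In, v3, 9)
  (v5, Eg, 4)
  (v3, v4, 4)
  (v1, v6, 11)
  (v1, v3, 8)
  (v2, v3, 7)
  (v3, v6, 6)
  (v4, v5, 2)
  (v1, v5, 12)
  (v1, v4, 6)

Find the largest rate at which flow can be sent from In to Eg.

Augment In→Eg: bottleneck 11, flow now 11.
Augment In→v6→Eg: bottleneck 5, flow now 16.
Augment In→v4→v5→Eg: bottleneck 2, flow now 18.
No augmenting path remains; maximum flow = 18.
In the residual graph, reachable from In: {In, v3, v4, v6}.
Min-cut edges: In→Eg (11), v4→v5 (2), v6→Eg (5); capacity 11 + 2 + 5 = 18.
This cut is saturated, so no flow can exceed 18.

18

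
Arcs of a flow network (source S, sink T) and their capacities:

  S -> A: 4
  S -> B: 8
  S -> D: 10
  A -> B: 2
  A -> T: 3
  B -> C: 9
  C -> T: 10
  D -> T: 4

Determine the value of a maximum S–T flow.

Augment S→A→T: bottleneck 3, flow now 3.
Augment S→D→T: bottleneck 4, flow now 7.
Augment S→B→C→T: bottleneck 8, flow now 15.
Augment S→A→B→C→T: bottleneck 1, flow now 16.
No augmenting path remains; maximum flow = 16.
In the residual graph, reachable from S: {S, D}.
Min-cut edges: S→A (4), S→B (8), D→T (4); capacity 4 + 8 + 4 = 16.
This cut is saturated, so no flow can exceed 16.

16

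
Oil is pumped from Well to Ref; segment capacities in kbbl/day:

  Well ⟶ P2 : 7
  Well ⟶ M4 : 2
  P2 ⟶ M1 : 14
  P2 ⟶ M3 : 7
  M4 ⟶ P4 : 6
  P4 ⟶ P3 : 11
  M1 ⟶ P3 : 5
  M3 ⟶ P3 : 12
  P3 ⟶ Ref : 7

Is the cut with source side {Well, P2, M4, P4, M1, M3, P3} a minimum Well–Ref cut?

Given cut capacity: 7 = 7.
Augment Well→P2→M1→P3→Ref: bottleneck 5, flow now 5.
Augment Well→P2→M3→P3→Ref: bottleneck 2, flow now 7.
No augmenting path remains; maximum flow = 7.
Cut capacity 7 equals the max flow, so it is a minimum cut.

Yes — it is a minimum cut (capacity 7).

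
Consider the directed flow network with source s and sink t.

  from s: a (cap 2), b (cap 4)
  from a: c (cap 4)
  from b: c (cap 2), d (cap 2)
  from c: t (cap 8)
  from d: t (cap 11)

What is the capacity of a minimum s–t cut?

6

Augment s→a→c→t: bottleneck 2, flow now 2.
Augment s→b→c→t: bottleneck 2, flow now 4.
Augment s→b→d→t: bottleneck 2, flow now 6.
No augmenting path remains; maximum flow = 6.
By max-flow min-cut, the minimum cut capacity equals the max flow.
In the residual graph, reachable from s: {s}.
Min-cut edges: s→a (2), s→b (4); capacity 2 + 4 = 6.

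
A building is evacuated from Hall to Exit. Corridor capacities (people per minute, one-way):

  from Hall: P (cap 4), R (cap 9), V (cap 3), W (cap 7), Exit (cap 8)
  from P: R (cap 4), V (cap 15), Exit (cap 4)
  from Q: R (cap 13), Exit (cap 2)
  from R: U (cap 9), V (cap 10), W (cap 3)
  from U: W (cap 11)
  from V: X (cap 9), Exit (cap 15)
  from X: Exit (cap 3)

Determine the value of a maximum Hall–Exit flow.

24

Augment Hall→Exit: bottleneck 8, flow now 8.
Augment Hall→P→Exit: bottleneck 4, flow now 12.
Augment Hall→V→Exit: bottleneck 3, flow now 15.
Augment Hall→R→V→Exit: bottleneck 9, flow now 24.
No augmenting path remains; maximum flow = 24.
In the residual graph, reachable from Hall: {Hall, W}.
Min-cut edges: Hall→P (4), Hall→R (9), Hall→V (3), Hall→Exit (8); capacity 4 + 9 + 3 + 8 = 24.
This cut is saturated, so no flow can exceed 24.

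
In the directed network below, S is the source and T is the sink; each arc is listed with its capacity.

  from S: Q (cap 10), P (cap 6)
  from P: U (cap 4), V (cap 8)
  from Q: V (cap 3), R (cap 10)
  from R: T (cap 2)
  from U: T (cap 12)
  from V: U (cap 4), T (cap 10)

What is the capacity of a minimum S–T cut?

11

Augment S→P→U→T: bottleneck 4, flow now 4.
Augment S→P→V→T: bottleneck 2, flow now 6.
Augment S→Q→R→T: bottleneck 2, flow now 8.
Augment S→Q→V→T: bottleneck 3, flow now 11.
No augmenting path remains; maximum flow = 11.
By max-flow min-cut, the minimum cut capacity equals the max flow.
In the residual graph, reachable from S: {S, Q, R}.
Min-cut edges: S→P (6), Q→V (3), R→T (2); capacity 6 + 3 + 2 = 11.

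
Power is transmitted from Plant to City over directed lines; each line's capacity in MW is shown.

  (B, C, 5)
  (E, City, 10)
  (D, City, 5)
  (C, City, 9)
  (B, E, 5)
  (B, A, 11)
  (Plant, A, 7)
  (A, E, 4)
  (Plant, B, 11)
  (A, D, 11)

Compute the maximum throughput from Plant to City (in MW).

18

Augment Plant→A→D→City: bottleneck 5, flow now 5.
Augment Plant→A→E→City: bottleneck 2, flow now 7.
Augment Plant→B→C→City: bottleneck 5, flow now 12.
Augment Plant→B→E→City: bottleneck 5, flow now 17.
Augment Plant→B→A→E→City: bottleneck 1, flow now 18.
No augmenting path remains; maximum flow = 18.
In the residual graph, reachable from Plant: {Plant}.
Min-cut edges: Plant→A (7), Plant→B (11); capacity 7 + 11 = 18.
This cut is saturated, so no flow can exceed 18.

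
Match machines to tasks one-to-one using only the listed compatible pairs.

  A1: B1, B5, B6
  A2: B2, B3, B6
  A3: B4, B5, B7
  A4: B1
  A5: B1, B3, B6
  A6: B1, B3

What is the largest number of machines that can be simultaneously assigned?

Unit-capacity flow: source→left, listed edges, right→sink; max matching = max flow.
Augmenting path A1→B1 (+1); matched 1.
Augmenting path A2→B2 (+1); matched 2.
Augmenting path A3→B4 (+1); matched 3.
Augmenting path A5→B3 (+1); matched 4.
Augmenting path A4→B1→A1→B5 (+1); matched 5.
Augmenting path A6→B3→A5→B6 (+1); matched 6.
No augmenting path remains; maximum matching = 6.
König certificate: {A1, A2, A3, A4, A5, A6} is a vertex cover of size 6 (every listed pair touches it), so no matching can be larger.

6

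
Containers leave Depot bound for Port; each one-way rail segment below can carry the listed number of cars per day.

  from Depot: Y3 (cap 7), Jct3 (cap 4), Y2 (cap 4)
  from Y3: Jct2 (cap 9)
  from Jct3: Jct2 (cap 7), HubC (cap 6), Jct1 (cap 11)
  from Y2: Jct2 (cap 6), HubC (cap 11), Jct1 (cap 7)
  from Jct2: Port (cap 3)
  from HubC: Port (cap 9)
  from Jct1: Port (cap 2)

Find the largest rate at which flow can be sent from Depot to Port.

11

Augment Depot→Y3→Jct2→Port: bottleneck 3, flow now 3.
Augment Depot→Jct3→HubC→Port: bottleneck 4, flow now 7.
Augment Depot→Y2→HubC→Port: bottleneck 4, flow now 11.
No augmenting path remains; maximum flow = 11.
In the residual graph, reachable from Depot: {Depot, Y3, Jct2}.
Min-cut edges: Depot→Jct3 (4), Depot→Y2 (4), Jct2→Port (3); capacity 4 + 4 + 3 = 11.
This cut is saturated, so no flow can exceed 11.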